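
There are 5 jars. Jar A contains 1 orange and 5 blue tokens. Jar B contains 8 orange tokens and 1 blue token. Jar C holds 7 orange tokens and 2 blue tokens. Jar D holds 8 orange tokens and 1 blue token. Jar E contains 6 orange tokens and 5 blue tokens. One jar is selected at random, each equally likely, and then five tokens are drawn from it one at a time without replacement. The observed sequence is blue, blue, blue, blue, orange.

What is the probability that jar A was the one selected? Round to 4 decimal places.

0.9277

Under each hypothesis, the probability of the observed sequence is: P(data | jar A) = (5/6)(4/5)(3/4)(2/3)(1/2) = 0.16667; P(data | jar B) = (1/9)(0/8) = 0; P(data | jar C) = (2/9)(1/8)(0/7) = 0; P(data | jar D) = (1/9)(0/8) = 0; P(data | jar E) = (5/11)(4/10)(3/9)(2/8)(6/7) = 0.012987.
Weighting by the prior gives 1/5 · 0.16667 = 0.033333, 1/5 · 0 = 0, 1/5 · 0 = 0, 1/5 · 0 = 0, 1/5 · 0.012987 = 0.0025974; with total 0.035931.
Hence P(jar A | data) = (0.033333) / (0.035931) = 0.92771.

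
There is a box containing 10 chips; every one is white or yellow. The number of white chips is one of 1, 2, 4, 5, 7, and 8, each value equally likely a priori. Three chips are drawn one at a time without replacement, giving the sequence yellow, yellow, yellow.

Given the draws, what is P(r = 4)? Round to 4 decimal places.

0.1170

Compute the likelihood of the observed sequence for each case: P(data | r = 1) = (9/10)(8/9)(7/8) = 7/10; P(data | r = 2) = (8/10)(7/9)(6/8) = 7/15; P(data | r = 4) = (6/10)(5/9)(4/8) = 1/6; P(data | r = 5) = (5/10)(4/9)(3/8) = 1/12; P(data | r = 7) = (3/10)(2/9)(1/8) = 1/120; P(data | r = 8) = (2/10)(1/9)(0/8) = 0.
Multiplying each by its prior: 1/6 · 7/10 = 7/60, 1/6 · 7/15 = 7/90, 1/6 · 1/6 = 1/36, 1/6 · 1/12 = 1/72, 1/6 · 1/120 = 1/720, 1/6 · 0 = 0; these sum to 19/80.
Therefore the posterior P(r = 4 | data) = (1/36) / (19/80) = 20/171.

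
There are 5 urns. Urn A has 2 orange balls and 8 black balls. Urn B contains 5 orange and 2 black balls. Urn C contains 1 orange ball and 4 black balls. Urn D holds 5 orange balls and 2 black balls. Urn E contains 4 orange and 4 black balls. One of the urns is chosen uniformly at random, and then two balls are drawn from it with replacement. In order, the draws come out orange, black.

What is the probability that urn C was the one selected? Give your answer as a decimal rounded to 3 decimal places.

0.164

For each hypothesis, P(data | H) works out to: P(data | urn A) = (2/10)(8/10) = 0.16; P(data | urn B) = (5/7)(2/7) = 0.20408; P(data | urn C) = (1/5)(4/5) = 0.16; P(data | urn D) = (5/7)(2/7) = 0.20408; P(data | urn E) = (4/8)(4/8) = 0.25.
The prior-weighted likelihoods are 1/5 · 0.16 = 0.032, 1/5 · 0.20408 = 0.040816, 1/5 · 0.16 = 0.032, 1/5 · 0.20408 = 0.040816, 1/5 · 0.25 = 0.05; with total 0.19563.
So P(urn C | data) = (0.032) / (0.19563) = 0.16357.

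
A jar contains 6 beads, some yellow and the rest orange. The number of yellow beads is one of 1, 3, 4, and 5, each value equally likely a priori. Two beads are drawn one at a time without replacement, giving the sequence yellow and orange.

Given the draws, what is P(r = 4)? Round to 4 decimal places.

0.2963

For each hypothesis, P(data | H) works out to: P(data | r = 1) = (1/6)(5/5) = 1/6; P(data | r = 3) = (3/6)(3/5) = 3/10; P(data | r = 4) = (4/6)(2/5) = 4/15; P(data | r = 5) = (5/6)(1/5) = 1/6.
Weighting by the prior gives 1/4 · 1/6 = 1/24, 1/4 · 3/10 = 3/40, 1/4 · 4/15 = 1/15, 1/4 · 1/6 = 1/24; summing to 9/40.
Hence P(r = 4 | data) = (1/15) / (9/40) = 8/27.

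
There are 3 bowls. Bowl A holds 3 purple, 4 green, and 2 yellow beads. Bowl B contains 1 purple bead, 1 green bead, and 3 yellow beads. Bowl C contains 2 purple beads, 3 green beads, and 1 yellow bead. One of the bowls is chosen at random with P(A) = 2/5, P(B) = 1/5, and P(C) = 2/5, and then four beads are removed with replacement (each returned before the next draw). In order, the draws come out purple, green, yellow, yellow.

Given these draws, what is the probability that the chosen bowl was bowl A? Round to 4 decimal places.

0.3821

For each hypothesis, P(data | H) works out to: P(data | bowl A) = (3/9)(4/9)(2/9)(2/9) = 0.007316; P(data | bowl B) = (1/5)(1/5)(3/5)(3/5) = 0.0144; P(data | bowl C) = (2/6)(3/6)(1/6)(1/6) = 0.0046296.
The prior-weighted likelihoods are 2/5 · 0.007316 = 0.0029264, 1/5 · 0.0144 = 0.00288, 2/5 · 0.0046296 = 0.0018519; with total 0.0076582.
So P(bowl A | data) = (0.0029264) / (0.0076582) = 0.38212.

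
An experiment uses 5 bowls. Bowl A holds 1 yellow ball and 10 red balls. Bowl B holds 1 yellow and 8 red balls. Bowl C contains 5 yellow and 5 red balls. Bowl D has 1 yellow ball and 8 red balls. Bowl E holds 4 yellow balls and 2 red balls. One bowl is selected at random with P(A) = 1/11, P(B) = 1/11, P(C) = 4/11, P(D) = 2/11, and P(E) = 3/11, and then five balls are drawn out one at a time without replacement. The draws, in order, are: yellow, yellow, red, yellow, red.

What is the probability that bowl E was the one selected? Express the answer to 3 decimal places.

0.558

The likelihood of the observed sequence under each hypothesis: P(data | bowl A) = (1/11)(0/10) = 0; P(data | bowl B) = (1/9)(0/8) = 0; P(data | bowl C) = (5/10)(4/9)(5/8)(3/7)(4/6) = 0.039683; P(data | bowl D) = (1/9)(0/8) = 0; P(data | bowl E) = (4/6)(3/5)(2/4)(2/3)(1/2) = 0.066667.
Multiplying each by its prior: 1/11 · 0 = 0, 1/11 · 0 = 0, 4/11 · 0.039683 = 0.01443, 2/11 · 0 = 0, 3/11 · 0.066667 = 0.018182; summing to 0.032612.
Hence P(bowl E | data) = (0.018182) / (0.032612) = 0.55752.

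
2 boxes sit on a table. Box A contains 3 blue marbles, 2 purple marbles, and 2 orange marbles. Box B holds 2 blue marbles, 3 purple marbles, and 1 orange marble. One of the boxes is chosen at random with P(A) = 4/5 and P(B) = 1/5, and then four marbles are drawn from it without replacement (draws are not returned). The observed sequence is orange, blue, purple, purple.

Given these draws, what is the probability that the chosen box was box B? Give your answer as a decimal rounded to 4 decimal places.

For each hypothesis, P(data | H) works out to: P(data | box A) = (2/7)(3/6)(2/5)(1/4) = 0.014286; P(data | box B) = (1/6)(2/5)(3/4)(2/3) = 0.033333.
Multiplying each by its prior: 4/5 · 0.014286 = 0.011429, 1/5 · 0.033333 = 0.0066667; these sum to 0.018095.
By Bayes' rule, P(box B | data) = (0.0066667) / (0.018095) = 0.36842.

0.3684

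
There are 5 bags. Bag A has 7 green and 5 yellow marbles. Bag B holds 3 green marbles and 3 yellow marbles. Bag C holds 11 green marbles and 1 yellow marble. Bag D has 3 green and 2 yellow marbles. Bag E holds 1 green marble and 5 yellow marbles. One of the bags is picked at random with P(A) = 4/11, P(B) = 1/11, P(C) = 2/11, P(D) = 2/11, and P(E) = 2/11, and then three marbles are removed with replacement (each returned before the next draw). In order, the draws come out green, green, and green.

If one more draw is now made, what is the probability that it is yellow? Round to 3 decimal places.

0.242

Compute the likelihood of the observed sequence for each case: P(data | bag A) = (7/12)(7/12)(7/12) = 0.1985; P(data | bag B) = (3/6)(3/6)(3/6) = 0.125; P(data | bag C) = (11/12)(11/12)(11/12) = 0.77025; P(data | bag D) = (3/5)(3/5)(3/5) = 0.216; P(data | bag E) = (1/6)(1/6)(1/6) = 0.0046296.
Multiplying each by its prior: 4/11 · 0.1985 = 0.07218, 1/11 · 0.125 = 0.011364, 2/11 · 0.77025 = 0.14005, 2/11 · 0.216 = 0.039273, 2/11 · 0.0046296 = 0.00084175; summing to 0.2637.
The posterior is then P(bag A | data) = 0.27372, P(bag B | data) = 0.043092, P(bag C | data) = 0.53107, P(bag D | data) = 0.14893, P(bag E | data) = 0.003192.
The predictive probability is P(yellow next | data) = (5/12)(0.27372) + (1/2)(0.043092) + (1/12)(0.53107) + (2/5)(0.14893) + (5/6)(0.003192) = 0.24208.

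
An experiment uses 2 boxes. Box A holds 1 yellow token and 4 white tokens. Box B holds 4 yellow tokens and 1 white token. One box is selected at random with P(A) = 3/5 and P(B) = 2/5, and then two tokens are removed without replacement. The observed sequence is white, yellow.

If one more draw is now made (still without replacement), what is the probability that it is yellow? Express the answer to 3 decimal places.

For each hypothesis, P(data | H) works out to: P(data | box A) = (4/5)(1/4) = 1/5; P(data | box B) = (1/5)(4/4) = 1/5.
Weighting by the prior gives 3/5 · 1/5 = 3/25, 2/5 · 1/5 = 2/25; summing to 1/5.
Normalising, the posterior is P(box A | data) = 3/5, P(box B | data) = 2/5.
So P(yellow next | data) = Σ P(yellow next | H) P(H | data) = (0)(3/5) + (1)(2/5) = 2/5.

0.400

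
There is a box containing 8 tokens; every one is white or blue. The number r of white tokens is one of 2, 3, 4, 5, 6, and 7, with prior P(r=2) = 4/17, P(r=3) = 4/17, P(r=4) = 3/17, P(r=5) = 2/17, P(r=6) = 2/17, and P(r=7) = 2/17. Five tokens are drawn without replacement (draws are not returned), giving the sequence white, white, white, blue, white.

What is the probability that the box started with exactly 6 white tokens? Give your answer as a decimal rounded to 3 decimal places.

The likelihood of the observed sequence under each hypothesis: P(data | r = 2) = (2/8)(1/7)(0/6) = 0; P(data | r = 3) = (3/8)(2/7)(1/6)(5/5)(0/4) = 0; P(data | r = 4) = (4/8)(3/7)(2/6)(4/5)(1/4) = 0.014286; P(data | r = 5) = (5/8)(4/7)(3/6)(3/5)(2/4) = 0.053571; P(data | r = 6) = (6/8)(5/7)(4/6)(2/5)(3/4) = 0.10714; P(data | r = 7) = (7/8)(6/7)(5/6)(1/5)(4/4) = 0.125.
The prior-weighted likelihoods are 4/17 · 0 = 0, 4/17 · 0 = 0, 3/17 · 0.014286 = 0.002521, 2/17 · 0.053571 = 0.0063025, 2/17 · 0.10714 = 0.012605, 2/17 · 0.125 = 0.014706; these sum to 0.036134.
Therefore the posterior P(r = 6 | data) = (0.012605) / (0.036134) = 0.34884.

0.349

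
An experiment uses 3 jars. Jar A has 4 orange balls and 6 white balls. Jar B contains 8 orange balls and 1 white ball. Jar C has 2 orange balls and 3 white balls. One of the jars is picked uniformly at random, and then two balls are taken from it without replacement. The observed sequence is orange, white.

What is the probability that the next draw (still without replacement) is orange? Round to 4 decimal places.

The likelihood of the observed sequence under each hypothesis: P(data | jar A) = (4/10)(6/9) = 4/15; P(data | jar B) = (8/9)(1/8) = 1/9; P(data | jar C) = (2/5)(3/4) = 3/10.
Multiplying each by its prior: 1/3 · 4/15 = 4/45, 1/3 · 1/9 = 1/27, 1/3 · 3/10 = 1/10; summing to 61/270.
The posterior is then P(jar A | data) = 24/61, P(jar B | data) = 10/61, P(jar C | data) = 27/61.
Averaging over the posterior, P(orange next | data) = (3/8)(24/61) + (1)(10/61) + (1/3)(27/61) = 28/61.

0.4590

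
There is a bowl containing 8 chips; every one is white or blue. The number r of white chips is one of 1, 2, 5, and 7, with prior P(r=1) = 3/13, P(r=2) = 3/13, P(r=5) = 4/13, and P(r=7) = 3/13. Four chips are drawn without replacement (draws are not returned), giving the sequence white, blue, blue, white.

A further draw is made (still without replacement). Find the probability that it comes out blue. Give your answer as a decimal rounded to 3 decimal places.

Under each hypothesis, the probability of the observed sequence is: P(data | r = 1) = (1/8)(7/7)(6/6)(0/5) = 0; P(data | r = 2) = (2/8)(6/7)(5/6)(1/5) = 1/28; P(data | r = 5) = (5/8)(3/7)(2/6)(4/5) = 1/14; P(data | r = 7) = (7/8)(1/7)(0/6) = 0.
Multiplying each by its prior: 3/13 · 0 = 0, 3/13 · 1/28 = 3/364, 4/13 · 1/14 = 2/91, 3/13 · 0 = 0; summing to 11/364.
The posterior is then P(r = 1 | data) = 0, P(r = 2 | data) = 3/11, P(r = 5 | data) = 8/11, P(r = 7 | data) = 0.
Averaging over the posterior, P(blue next | data) = (1)(3/11) + (1/4)(8/11) = 5/11.

0.455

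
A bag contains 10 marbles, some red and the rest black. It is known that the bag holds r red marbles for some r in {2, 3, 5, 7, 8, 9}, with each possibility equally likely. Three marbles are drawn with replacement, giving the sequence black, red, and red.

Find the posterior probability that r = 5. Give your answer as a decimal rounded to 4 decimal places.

0.2170

The likelihood of the observed sequence under each hypothesis: P(data | r = 2) = (8/10)(2/10)(2/10) = 0.032; P(data | r = 3) = (7/10)(3/10)(3/10) = 0.063; P(data | r = 5) = (5/10)(5/10)(5/10) = 0.125; P(data | r = 7) = (3/10)(7/10)(7/10) = 0.147; P(data | r = 8) = (2/10)(8/10)(8/10) = 0.128; P(data | r = 9) = (1/10)(9/10)(9/10) = 0.081.
Weighting by the prior gives 1/6 · 0.032 = 0.0053333, 1/6 · 0.063 = 0.0105, 1/6 · 0.125 = 0.020833, 1/6 · 0.147 = 0.0245, 1/6 · 0.128 = 0.021333, 1/6 · 0.081 = 0.0135; summing to 0.096.
Therefore the posterior P(r = 5 | data) = (0.020833) / (0.096) = 0.21701.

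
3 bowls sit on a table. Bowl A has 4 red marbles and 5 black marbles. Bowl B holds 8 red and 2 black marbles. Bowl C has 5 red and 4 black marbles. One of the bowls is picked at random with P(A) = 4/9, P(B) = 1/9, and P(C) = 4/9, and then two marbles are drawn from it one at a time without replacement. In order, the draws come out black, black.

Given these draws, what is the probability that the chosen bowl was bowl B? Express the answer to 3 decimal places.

0.012

The likelihood of the observed sequence under each hypothesis: P(data | bowl A) = (5/9)(4/8) = 5/18; P(data | bowl B) = (2/10)(1/9) = 1/45; P(data | bowl C) = (4/9)(3/8) = 1/6.
Multiplying each by its prior: 4/9 · 5/18 = 10/81, 1/9 · 1/45 = 1/405, 4/9 · 1/6 = 2/27; summing to 1/5.
Hence P(bowl B | data) = (1/405) / (1/5) = 1/81.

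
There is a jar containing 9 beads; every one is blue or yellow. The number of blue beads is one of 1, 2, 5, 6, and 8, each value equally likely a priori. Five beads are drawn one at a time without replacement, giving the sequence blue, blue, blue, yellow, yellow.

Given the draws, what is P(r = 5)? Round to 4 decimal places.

0.5000

Compute the likelihood of the observed sequence for each case: P(data | r = 1) = (1/9)(0/8) = 0; P(data | r = 2) = (2/9)(1/8)(0/7) = 0; P(data | r = 5) = (5/9)(4/8)(3/7)(4/6)(3/5) = 1/21; P(data | r = 6) = (6/9)(5/8)(4/7)(3/6)(2/5) = 1/21; P(data | r = 8) = (8/9)(7/8)(6/7)(1/6)(0/5) = 0.
Multiplying each by its prior: 1/5 · 0 = 0, 1/5 · 0 = 0, 1/5 · 1/21 = 1/105, 1/5 · 1/21 = 1/105, 1/5 · 0 = 0; summing to 2/105.
By Bayes' rule, P(r = 5 | data) = (1/105) / (2/105) = 1/2.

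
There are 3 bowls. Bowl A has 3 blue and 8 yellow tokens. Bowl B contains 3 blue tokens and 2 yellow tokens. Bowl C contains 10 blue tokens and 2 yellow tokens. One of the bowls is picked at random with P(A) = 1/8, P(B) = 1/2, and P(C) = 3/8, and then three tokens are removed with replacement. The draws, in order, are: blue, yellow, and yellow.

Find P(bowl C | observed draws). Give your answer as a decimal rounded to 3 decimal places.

Under each hypothesis, the probability of the observed sequence is: P(data | bowl A) = (3/11)(8/11)(8/11) = 0.14425; P(data | bowl B) = (3/5)(2/5)(2/5) = 0.096; P(data | bowl C) = (10/12)(2/12)(2/12) = 0.023148.
Weighting by the prior gives 1/8 · 0.14425 = 0.018032, 1/2 · 0.096 = 0.048, 3/8 · 0.023148 = 0.0086806; with total 0.074712.
By Bayes' rule, P(bowl C | data) = (0.0086806) / (0.074712) = 0.11619.

0.116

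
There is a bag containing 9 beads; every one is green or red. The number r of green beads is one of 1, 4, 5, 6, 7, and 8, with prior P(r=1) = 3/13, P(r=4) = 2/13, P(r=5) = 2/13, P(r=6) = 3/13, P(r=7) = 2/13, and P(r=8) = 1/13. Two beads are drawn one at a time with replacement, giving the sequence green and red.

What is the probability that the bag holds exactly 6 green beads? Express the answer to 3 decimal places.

0.278

The likelihood of the observed sequence under each hypothesis: P(data | r = 1) = (1/9)(8/9) = 0.098765; P(data | r = 4) = (4/9)(5/9) = 0.24691; P(data | r = 5) = (5/9)(4/9) = 0.24691; P(data | r = 6) = (6/9)(3/9) = 0.22222; P(data | r = 7) = (7/9)(2/9) = 0.17284; P(data | r = 8) = (8/9)(1/9) = 0.098765.
Multiplying each by its prior: 3/13 · 0.098765 = 0.022792, 2/13 · 0.24691 = 0.037987, 2/13 · 0.24691 = 0.037987, 3/13 · 0.22222 = 0.051282, 2/13 · 0.17284 = 0.026591, 1/13 · 0.098765 = 0.0075973; with total 0.18424.
By Bayes' rule, P(r = 6 | data) = (0.051282) / (0.18424) = 0.27835.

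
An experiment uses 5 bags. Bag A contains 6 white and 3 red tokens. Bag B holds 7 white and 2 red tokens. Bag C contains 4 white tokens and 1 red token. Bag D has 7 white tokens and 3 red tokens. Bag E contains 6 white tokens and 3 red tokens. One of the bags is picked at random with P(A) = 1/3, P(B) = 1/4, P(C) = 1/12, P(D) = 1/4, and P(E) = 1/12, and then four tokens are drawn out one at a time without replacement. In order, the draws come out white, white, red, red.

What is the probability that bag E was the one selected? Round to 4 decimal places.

For each hypothesis, P(data | H) works out to: P(data | bag A) = (6/9)(5/8)(3/7)(2/6) = 0.059524; P(data | bag B) = (7/9)(6/8)(2/7)(1/6) = 0.027778; P(data | bag C) = (4/5)(3/4)(1/3)(0/2) = 0; P(data | bag D) = (7/10)(6/9)(3/8)(2/7) = 0.05; P(data | bag E) = (6/9)(5/8)(3/7)(2/6) = 0.059524.
Weighting by the prior gives 1/3 · 0.059524 = 0.019841, 1/4 · 0.027778 = 0.0069444, 1/12 · 0 = 0, 1/4 · 0.05 = 0.0125, 1/12 · 0.059524 = 0.0049603; these sum to 0.044246.
Therefore the posterior P(bag E | data) = (0.0049603) / (0.044246) = 0.11211.

0.1121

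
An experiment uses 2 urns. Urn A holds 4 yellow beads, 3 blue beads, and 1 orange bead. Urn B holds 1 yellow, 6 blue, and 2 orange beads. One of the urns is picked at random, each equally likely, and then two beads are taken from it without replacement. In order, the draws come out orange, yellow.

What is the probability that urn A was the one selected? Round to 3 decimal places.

0.720

Under each hypothesis, the probability of the observed sequence is: P(data | urn A) = (1/8)(4/7) = 1/14; P(data | urn B) = (2/9)(1/8) = 1/36.
The prior-weighted likelihoods are 1/2 · 1/14 = 1/28, 1/2 · 1/36 = 1/72; these sum to 25/504.
By Bayes' rule, P(urn A | data) = (1/28) / (25/504) = 18/25.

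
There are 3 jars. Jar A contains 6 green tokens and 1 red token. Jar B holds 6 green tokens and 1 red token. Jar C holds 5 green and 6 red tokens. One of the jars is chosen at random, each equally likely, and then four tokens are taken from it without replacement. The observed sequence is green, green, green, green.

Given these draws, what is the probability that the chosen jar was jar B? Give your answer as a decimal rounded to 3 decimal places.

Under each hypothesis, the probability of the observed sequence is: P(data | jar A) = (6/7)(5/6)(4/5)(3/4) = 0.42857; P(data | jar B) = (6/7)(5/6)(4/5)(3/4) = 0.42857; P(data | jar C) = (5/11)(4/10)(3/9)(2/8) = 0.015152.
The prior-weighted likelihoods are 1/3 · 0.42857 = 0.14286, 1/3 · 0.42857 = 0.14286, 1/3 · 0.015152 = 0.0050505; with total 0.29076.
So P(jar B | data) = (0.14286) / (0.29076) = 0.49132.

0.491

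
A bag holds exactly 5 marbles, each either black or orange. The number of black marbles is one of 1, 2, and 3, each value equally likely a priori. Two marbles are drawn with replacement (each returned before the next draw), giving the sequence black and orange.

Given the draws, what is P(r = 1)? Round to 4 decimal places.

The likelihood of the observed sequence under each hypothesis: P(data | r = 1) = (1/5)(4/5) = 4/25; P(data | r = 2) = (2/5)(3/5) = 6/25; P(data | r = 3) = (3/5)(2/5) = 6/25.
Weighting by the prior gives 1/3 · 4/25 = 4/75, 1/3 · 6/25 = 2/25, 1/3 · 6/25 = 2/25; summing to 16/75.
Therefore the posterior P(r = 1 | data) = (4/75) / (16/75) = 1/4.

0.2500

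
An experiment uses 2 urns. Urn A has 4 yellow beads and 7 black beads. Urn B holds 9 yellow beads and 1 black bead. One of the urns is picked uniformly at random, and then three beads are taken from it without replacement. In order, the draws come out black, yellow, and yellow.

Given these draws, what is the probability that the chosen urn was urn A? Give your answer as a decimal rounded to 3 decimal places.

0.459

Under each hypothesis, the probability of the observed sequence is: P(data | urn A) = (7/11)(4/10)(3/9) = 14/165; P(data | urn B) = (1/10)(9/9)(8/8) = 1/10.
Multiplying each by its prior: 1/2 · 14/165 = 7/165, 1/2 · 1/10 = 1/20; summing to 61/660.
By Bayes' rule, P(urn A | data) = (7/165) / (61/660) = 28/61.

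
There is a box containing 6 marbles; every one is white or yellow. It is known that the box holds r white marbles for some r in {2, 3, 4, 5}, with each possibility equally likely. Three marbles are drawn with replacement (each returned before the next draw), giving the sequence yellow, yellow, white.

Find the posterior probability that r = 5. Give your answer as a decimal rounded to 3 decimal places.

Under each hypothesis, the probability of the observed sequence is: P(data | r = 2) = (4/6)(4/6)(2/6) = 4/27; P(data | r = 3) = (3/6)(3/6)(3/6) = 1/8; P(data | r = 4) = (2/6)(2/6)(4/6) = 2/27; P(data | r = 5) = (1/6)(1/6)(5/6) = 5/216.
Weighting by the prior gives 1/4 · 4/27 = 1/27, 1/4 · 1/8 = 1/32, 1/4 · 2/27 = 1/54, 1/4 · 5/216 = 5/864; these sum to 5/54.
By Bayes' rule, P(r = 5 | data) = (5/864) / (5/54) = 1/16.

0.063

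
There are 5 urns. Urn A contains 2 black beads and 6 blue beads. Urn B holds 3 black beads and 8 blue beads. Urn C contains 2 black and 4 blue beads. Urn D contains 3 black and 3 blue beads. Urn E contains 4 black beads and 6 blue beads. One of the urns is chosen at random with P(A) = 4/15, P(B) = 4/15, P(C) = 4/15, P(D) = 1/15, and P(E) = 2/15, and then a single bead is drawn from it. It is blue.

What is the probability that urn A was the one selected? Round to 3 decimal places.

0.292

The likelihood of this draw under each hypothesis: P(data | urn A) = (6/8) = 0.75; P(data | urn B) = (8/11) = 0.72727; P(data | urn C) = (4/6) = 0.66667; P(data | urn D) = (3/6) = 0.5; P(data | urn E) = (6/10) = 0.6.
Weighting by the prior gives 4/15 · 0.75 = 0.2, 4/15 · 0.72727 = 0.19394, 4/15 · 0.66667 = 0.17778, 1/15 · 0.5 = 0.033333, 2/15 · 0.6 = 0.08; with total 0.68505.
So P(urn A | data) = (0.2) / (0.68505) = 0.29195.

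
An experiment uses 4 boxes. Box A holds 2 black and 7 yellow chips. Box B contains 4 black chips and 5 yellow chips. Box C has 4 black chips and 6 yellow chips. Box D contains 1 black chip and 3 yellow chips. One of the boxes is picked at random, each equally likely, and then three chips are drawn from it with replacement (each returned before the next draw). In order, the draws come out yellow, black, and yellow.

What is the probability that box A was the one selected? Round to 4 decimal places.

For each hypothesis, P(data | H) works out to: P(data | box A) = (7/9)(2/9)(7/9) = 0.13443; P(data | box B) = (5/9)(4/9)(5/9) = 0.13717; P(data | box C) = (6/10)(4/10)(6/10) = 0.144; P(data | box D) = (3/4)(1/4)(3/4) = 0.14062.
Weighting by the prior gives 1/4 · 0.13443 = 0.033608, 1/4 · 0.13717 = 0.034294, 1/4 · 0.144 = 0.036, 1/4 · 0.14062 = 0.035156; these sum to 0.13906.
By Bayes' rule, P(box A | data) = (0.033608) / (0.13906) = 0.24168.

0.2417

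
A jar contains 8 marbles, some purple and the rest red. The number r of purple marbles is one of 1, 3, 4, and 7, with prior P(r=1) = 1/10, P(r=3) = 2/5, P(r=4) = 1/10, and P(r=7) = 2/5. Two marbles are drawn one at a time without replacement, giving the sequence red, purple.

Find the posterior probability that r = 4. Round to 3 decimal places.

For each hypothesis, P(data | H) works out to: P(data | r = 1) = (7/8)(1/7) = 1/8; P(data | r = 3) = (5/8)(3/7) = 15/56; P(data | r = 4) = (4/8)(4/7) = 2/7; P(data | r = 7) = (1/8)(7/7) = 1/8.
Weighting by the prior gives 1/10 · 1/8 = 1/80, 2/5 · 15/56 = 3/28, 1/10 · 2/7 = 1/35, 2/5 · 1/8 = 1/20; with total 111/560.
By Bayes' rule, P(r = 4 | data) = (1/35) / (111/560) = 16/111.

0.144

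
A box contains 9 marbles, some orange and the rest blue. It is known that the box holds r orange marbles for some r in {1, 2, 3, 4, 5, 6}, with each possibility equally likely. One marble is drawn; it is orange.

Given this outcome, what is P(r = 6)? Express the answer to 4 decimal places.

For each hypothesis, P(data | H) works out to: P(data | r = 1) = (1/9) = 1/9; P(data | r = 2) = (2/9) = 2/9; P(data | r = 3) = (3/9) = 1/3; P(data | r = 4) = (4/9) = 4/9; P(data | r = 5) = (5/9) = 5/9; P(data | r = 6) = (6/9) = 2/3.
The prior-weighted likelihoods are 1/6 · 1/9 = 1/54, 1/6 · 2/9 = 1/27, 1/6 · 1/3 = 1/18, 1/6 · 4/9 = 2/27, 1/6 · 5/9 = 5/54, 1/6 · 2/3 = 1/9; summing to 7/18.
By Bayes' rule, P(r = 6 | data) = (1/9) / (7/18) = 2/7.

0.2857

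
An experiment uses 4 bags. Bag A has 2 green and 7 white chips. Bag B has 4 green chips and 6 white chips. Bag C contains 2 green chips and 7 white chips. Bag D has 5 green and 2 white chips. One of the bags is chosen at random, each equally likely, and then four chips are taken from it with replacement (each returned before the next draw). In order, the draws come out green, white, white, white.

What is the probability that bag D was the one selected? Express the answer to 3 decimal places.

0.053

Compute the likelihood of the observed sequence for each case: P(data | bag A) = (2/9)(7/9)(7/9)(7/9) = 0.10456; P(data | bag B) = (4/10)(6/10)(6/10)(6/10) = 0.0864; P(data | bag C) = (2/9)(7/9)(7/9)(7/9) = 0.10456; P(data | bag D) = (5/7)(2/7)(2/7)(2/7) = 0.01666.
Weighting by the prior gives 1/4 · 0.10456 = 0.026139, 1/4 · 0.0864 = 0.0216, 1/4 · 0.10456 = 0.026139, 1/4 · 0.01666 = 0.0041649; these sum to 0.078044.
By Bayes' rule, P(bag D | data) = (0.0041649) / (0.078044) = 0.053367.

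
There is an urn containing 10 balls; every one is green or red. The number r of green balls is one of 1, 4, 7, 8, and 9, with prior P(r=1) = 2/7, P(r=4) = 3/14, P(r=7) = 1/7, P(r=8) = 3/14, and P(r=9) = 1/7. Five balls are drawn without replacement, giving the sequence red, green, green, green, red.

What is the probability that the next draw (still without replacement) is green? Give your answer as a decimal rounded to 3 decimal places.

0.667

Under each hypothesis, the probability of the observed sequence is: P(data | r = 1) = (9/10)(1/9)(0/8) = 0; P(data | r = 4) = (6/10)(4/9)(3/8)(2/7)(5/6) = 0.02381; P(data | r = 7) = (3/10)(7/9)(6/8)(5/7)(2/6) = 0.041667; P(data | r = 8) = (2/10)(8/9)(7/8)(6/7)(1/6) = 0.022222; P(data | r = 9) = (1/10)(9/9)(8/8)(7/7)(0/6) = 0.
Multiplying each by its prior: 2/7 · 0 = 0, 3/14 · 0.02381 = 0.005102, 1/7 · 0.041667 = 0.0059524, 3/14 · 0.022222 = 0.0047619, 1/7 · 0 = 0; summing to 0.015816.
The posterior is then P(r = 1 | data) = 0, P(r = 4 | data) = 0.32258, P(r = 7 | data) = 0.37634, P(r = 8 | data) = 0.30108, P(r = 9 | data) = 0.
Averaging over the posterior, P(green next | data) = (1/5)(0.32258) + (4/5)(0.37634) + (1)(0.30108) = 0.66667.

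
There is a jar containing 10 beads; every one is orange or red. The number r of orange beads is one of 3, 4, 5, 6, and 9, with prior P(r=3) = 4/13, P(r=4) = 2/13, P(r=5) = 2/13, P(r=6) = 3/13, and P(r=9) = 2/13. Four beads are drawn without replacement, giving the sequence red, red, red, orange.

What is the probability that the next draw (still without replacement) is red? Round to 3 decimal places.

Compute the likelihood of the observed sequence for each case: P(data | r = 3) = (7/10)(6/9)(5/8)(3/7) = 0.125; P(data | r = 4) = (6/10)(5/9)(4/8)(4/7) = 0.095238; P(data | r = 5) = (5/10)(4/9)(3/8)(5/7) = 0.059524; P(data | r = 6) = (4/10)(3/9)(2/8)(6/7) = 0.028571; P(data | r = 9) = (1/10)(0/9) = 0.
Weighting by the prior gives 4/13 · 0.125 = 0.038462, 2/13 · 0.095238 = 0.014652, 2/13 · 0.059524 = 0.0091575, 3/13 · 0.028571 = 0.0065934, 2/13 · 0 = 0; summing to 0.068864.
Dividing through by the total gives posterior P(r = 3 | data) = 0.55851, P(r = 4 | data) = 0.21277, P(r = 5 | data) = 0.13298, P(r = 6 | data) = 0.095745, P(r = 9 | data) = 0.
Averaging over the posterior, P(red next | data) = (2/3)(0.55851) + (1/2)(0.21277) + (1/3)(0.13298) + (1/6)(0.095745) = 0.53901.

0.539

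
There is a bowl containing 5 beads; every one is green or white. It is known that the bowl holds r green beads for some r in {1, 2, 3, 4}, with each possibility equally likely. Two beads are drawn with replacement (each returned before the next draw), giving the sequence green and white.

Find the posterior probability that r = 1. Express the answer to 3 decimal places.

0.200

Under each hypothesis, the probability of the observed sequence is: P(data | r = 1) = (1/5)(4/5) = 4/25; P(data | r = 2) = (2/5)(3/5) = 6/25; P(data | r = 3) = (3/5)(2/5) = 6/25; P(data | r = 4) = (4/5)(1/5) = 4/25.
The prior-weighted likelihoods are 1/4 · 4/25 = 1/25, 1/4 · 6/25 = 3/50, 1/4 · 6/25 = 3/50, 1/4 · 4/25 = 1/25; these sum to 1/5.
Therefore the posterior P(r = 1 | data) = (1/25) / (1/5) = 1/5.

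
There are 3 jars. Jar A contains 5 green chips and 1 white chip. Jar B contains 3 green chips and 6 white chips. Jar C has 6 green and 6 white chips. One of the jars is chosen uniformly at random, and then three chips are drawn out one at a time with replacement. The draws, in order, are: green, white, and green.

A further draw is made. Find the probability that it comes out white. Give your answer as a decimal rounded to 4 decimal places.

For each hypothesis, P(data | H) works out to: P(data | jar A) = (5/6)(1/6)(5/6) = 25/216; P(data | jar B) = (3/9)(6/9)(3/9) = 2/27; P(data | jar C) = (6/12)(6/12)(6/12) = 1/8.
The prior-weighted likelihoods are 1/3 · 25/216 = 25/648, 1/3 · 2/27 = 2/81, 1/3 · 1/8 = 1/24; these sum to 17/162.
Dividing through by the total gives posterior P(jar A | data) = 25/68, P(jar B | data) = 4/17, P(jar C | data) = 27/68.
So P(white next | data) = Σ P(white next | H) P(H | data) = (1/6)(25/68) + (2/3)(4/17) + (1/2)(27/68) = 5/12.

0.4167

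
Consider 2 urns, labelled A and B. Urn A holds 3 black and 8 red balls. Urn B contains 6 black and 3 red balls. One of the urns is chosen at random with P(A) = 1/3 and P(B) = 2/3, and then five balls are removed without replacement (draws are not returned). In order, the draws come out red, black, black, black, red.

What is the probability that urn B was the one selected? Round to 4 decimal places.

The likelihood of the observed sequence under each hypothesis: P(data | urn A) = (8/11)(3/10)(2/9)(1/8)(7/7) = 1/165; P(data | urn B) = (3/9)(6/8)(5/7)(4/6)(2/5) = 1/21.
The prior-weighted likelihoods are 1/3 · 1/165 = 1/495, 2/3 · 1/21 = 2/63; these sum to 13/385.
So P(urn B | data) = (2/63) / (13/385) = 110/117.

0.9402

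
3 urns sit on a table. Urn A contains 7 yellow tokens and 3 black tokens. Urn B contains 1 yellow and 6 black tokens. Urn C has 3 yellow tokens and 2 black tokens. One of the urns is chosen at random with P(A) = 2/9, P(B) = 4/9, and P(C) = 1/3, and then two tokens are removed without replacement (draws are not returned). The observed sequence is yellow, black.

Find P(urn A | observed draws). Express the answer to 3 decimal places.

0.241

For each hypothesis, P(data | H) works out to: P(data | urn A) = (7/10)(3/9) = 0.23333; P(data | urn B) = (1/7)(6/6) = 0.14286; P(data | urn C) = (3/5)(2/4) = 0.3.
Weighting by the prior gives 2/9 · 0.23333 = 0.051852, 4/9 · 0.14286 = 0.063492, 1/3 · 0.3 = 0.1; these sum to 0.21534.
Hence P(urn A | data) = (0.051852) / (0.21534) = 0.24079.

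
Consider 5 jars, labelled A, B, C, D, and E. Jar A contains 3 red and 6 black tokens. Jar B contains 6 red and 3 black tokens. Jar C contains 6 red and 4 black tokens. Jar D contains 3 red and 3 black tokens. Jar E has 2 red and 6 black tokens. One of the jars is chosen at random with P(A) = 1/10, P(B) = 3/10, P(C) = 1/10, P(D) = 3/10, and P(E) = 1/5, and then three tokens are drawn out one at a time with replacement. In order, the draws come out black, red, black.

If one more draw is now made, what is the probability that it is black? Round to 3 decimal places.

Compute the likelihood of the observed sequence for each case: P(data | jar A) = (6/9)(3/9)(6/9) = 0.14815; P(data | jar B) = (3/9)(6/9)(3/9) = 0.074074; P(data | jar C) = (4/10)(6/10)(4/10) = 0.096; P(data | jar D) = (3/6)(3/6)(3/6) = 0.125; P(data | jar E) = (6/8)(2/8)(6/8) = 0.14062.
Multiplying each by its prior: 1/10 · 0.14815 = 0.014815, 3/10 · 0.074074 = 0.022222, 1/10 · 0.096 = 0.0096, 3/10 · 0.125 = 0.0375, 1/5 · 0.14062 = 0.028125; with total 0.11226.
The posterior is then P(jar A | data) = 0.13197, P(jar B | data) = 0.19795, P(jar C | data) = 0.085514, P(jar D | data) = 0.33404, P(jar E | data) = 0.25053.
So P(black next | data) = Σ P(black next | H) P(H | data) = (2/3)(0.13197) + (1/3)(0.19795) + (2/5)(0.085514) + (1/2)(0.33404) + (3/4)(0.25053) = 0.54308.

0.543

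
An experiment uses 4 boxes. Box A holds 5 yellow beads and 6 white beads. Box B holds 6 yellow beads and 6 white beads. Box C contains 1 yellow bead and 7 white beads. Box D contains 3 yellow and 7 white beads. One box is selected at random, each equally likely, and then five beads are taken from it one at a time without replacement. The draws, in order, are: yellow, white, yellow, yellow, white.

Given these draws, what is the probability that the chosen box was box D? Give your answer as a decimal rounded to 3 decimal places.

The likelihood of the observed sequence under each hypothesis: P(data | box A) = (5/11)(6/10)(4/9)(3/8)(5/7) = 0.032468; P(data | box B) = (6/12)(6/11)(5/10)(4/9)(5/8) = 0.037879; P(data | box C) = (1/8)(7/7)(0/6) = 0; P(data | box D) = (3/10)(7/9)(2/8)(1/7)(6/6) = 0.0083333.
Multiplying each by its prior: 1/4 · 0.032468 = 0.0081169, 1/4 · 0.037879 = 0.0094697, 1/4 · 0 = 0, 1/4 · 0.0083333 = 0.0020833; with total 0.01967.
So P(box D | data) = (0.0020833) / (0.01967) = 0.10591.

0.106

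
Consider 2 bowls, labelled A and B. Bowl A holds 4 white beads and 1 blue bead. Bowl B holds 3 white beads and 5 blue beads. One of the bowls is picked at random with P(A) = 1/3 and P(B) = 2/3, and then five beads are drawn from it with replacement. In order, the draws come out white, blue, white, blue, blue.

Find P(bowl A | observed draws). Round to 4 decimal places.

0.0694

For each hypothesis, P(data | H) works out to: P(data | bowl A) = (4/5)(1/5)(4/5)(1/5)(1/5) = 0.00512; P(data | bowl B) = (3/8)(5/8)(3/8)(5/8)(5/8) = 0.034332.
Weighting by the prior gives 1/3 · 0.00512 = 0.0017067, 2/3 · 0.034332 = 0.022888; summing to 0.024595.
Therefore the posterior P(bowl A | data) = (0.0017067) / (0.024595) = 0.069391.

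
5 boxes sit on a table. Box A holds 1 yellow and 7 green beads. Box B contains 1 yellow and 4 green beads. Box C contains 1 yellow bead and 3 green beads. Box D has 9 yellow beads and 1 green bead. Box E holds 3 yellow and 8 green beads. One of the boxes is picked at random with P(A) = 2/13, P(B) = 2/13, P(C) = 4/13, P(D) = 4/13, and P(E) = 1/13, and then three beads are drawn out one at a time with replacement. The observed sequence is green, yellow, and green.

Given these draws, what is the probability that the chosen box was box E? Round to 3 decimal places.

0.121

Compute the likelihood of the observed sequence for each case: P(data | box A) = (7/8)(1/8)(7/8) = 0.095703; P(data | box B) = (4/5)(1/5)(4/5) = 0.128; P(data | box C) = (3/4)(1/4)(3/4) = 0.14062; P(data | box D) = (1/10)(9/10)(1/10) = 0.009; P(data | box E) = (8/11)(3/11)(8/11) = 0.14425.
The prior-weighted likelihoods are 2/13 · 0.095703 = 0.014724, 2/13 · 0.128 = 0.019692, 4/13 · 0.14062 = 0.043269, 4/13 · 0.009 = 0.0027692, 1/13 · 0.14425 = 0.011096; summing to 0.091551.
So P(box E | data) = (0.011096) / (0.091551) = 0.1212.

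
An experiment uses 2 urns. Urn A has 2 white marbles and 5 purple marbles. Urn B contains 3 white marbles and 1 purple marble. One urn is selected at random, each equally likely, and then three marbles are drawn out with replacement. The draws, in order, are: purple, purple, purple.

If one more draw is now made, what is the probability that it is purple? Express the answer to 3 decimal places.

0.695

Compute the likelihood of the observed sequence for each case: P(data | urn A) = (5/7)(5/7)(5/7) = 0.36443; P(data | urn B) = (1/4)(1/4)(1/4) = 0.015625.
Multiplying each by its prior: 1/2 · 0.36443 = 0.18222, 1/2 · 0.015625 = 0.0078125; summing to 0.19003.
The posterior is then P(urn A | data) = 0.95889, P(urn B | data) = 0.041112.
Averaging over the posterior, P(purple next | data) = (5/7)(0.95889) + (1/4)(0.041112) = 0.6952.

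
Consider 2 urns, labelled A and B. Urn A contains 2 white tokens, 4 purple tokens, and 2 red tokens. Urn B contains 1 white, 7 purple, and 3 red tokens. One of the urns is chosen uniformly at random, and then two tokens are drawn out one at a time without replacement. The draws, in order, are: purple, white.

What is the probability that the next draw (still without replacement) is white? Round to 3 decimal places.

The likelihood of the observed sequence under each hypothesis: P(data | urn A) = (4/8)(2/7) = 0.14286; P(data | urn B) = (7/11)(1/10) = 0.063636.
Multiplying each by its prior: 1/2 · 0.14286 = 0.071429, 1/2 · 0.063636 = 0.031818; these sum to 0.10325.
Dividing through by the total gives posterior P(urn A | data) = 0.69182, P(urn B | data) = 0.30818.
So P(white next | data) = Σ P(white next | H) P(H | data) = (1/6)(0.69182) + (0)(0.30818) = 0.1153.

0.115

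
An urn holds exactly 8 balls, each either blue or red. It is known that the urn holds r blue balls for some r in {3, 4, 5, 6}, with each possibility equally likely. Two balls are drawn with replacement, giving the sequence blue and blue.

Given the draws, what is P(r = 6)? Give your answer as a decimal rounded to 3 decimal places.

For each hypothesis, P(data | H) works out to: P(data | r = 3) = (3/8)(3/8) = 9/64; P(data | r = 4) = (4/8)(4/8) = 1/4; P(data | r = 5) = (5/8)(5/8) = 25/64; P(data | r = 6) = (6/8)(6/8) = 9/16.
Multiplying each by its prior: 1/4 · 9/64 = 9/256, 1/4 · 1/4 = 1/16, 1/4 · 25/64 = 25/256, 1/4 · 9/16 = 9/64; summing to 43/128.
Therefore the posterior P(r = 6 | data) = (9/64) / (43/128) = 18/43.

0.419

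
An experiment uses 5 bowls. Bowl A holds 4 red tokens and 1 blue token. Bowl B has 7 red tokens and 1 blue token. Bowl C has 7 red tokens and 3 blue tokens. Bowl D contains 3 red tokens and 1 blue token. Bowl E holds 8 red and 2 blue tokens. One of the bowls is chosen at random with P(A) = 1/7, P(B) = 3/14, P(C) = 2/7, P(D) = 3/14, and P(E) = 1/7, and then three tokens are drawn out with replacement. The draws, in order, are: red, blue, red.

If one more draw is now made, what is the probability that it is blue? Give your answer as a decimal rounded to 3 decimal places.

Under each hypothesis, the probability of the observed sequence is: P(data | bowl A) = (4/5)(1/5)(4/5) = 0.128; P(data | bowl B) = (7/8)(1/8)(7/8) = 0.095703; P(data | bowl C) = (7/10)(3/10)(7/10) = 0.147; P(data | bowl D) = (3/4)(1/4)(3/4) = 0.14062; P(data | bowl E) = (8/10)(2/10)(8/10) = 0.128.
Weighting by the prior gives 1/7 · 0.128 = 0.018286, 3/14 · 0.095703 = 0.020508, 2/7 · 0.147 = 0.042, 3/14 · 0.14062 = 0.030134, 1/7 · 0.128 = 0.018286; these sum to 0.12921.
The posterior is then P(bowl A | data) = 0.14152, P(bowl B | data) = 0.15871, P(bowl C | data) = 0.32504, P(bowl D | data) = 0.23321, P(bowl E | data) = 0.14152.
Averaging over the posterior, P(blue next | data) = (1/5)(0.14152) + (1/8)(0.15871) + (3/10)(0.32504) + (1/4)(0.23321) + (1/5)(0.14152) = 0.23226.

0.232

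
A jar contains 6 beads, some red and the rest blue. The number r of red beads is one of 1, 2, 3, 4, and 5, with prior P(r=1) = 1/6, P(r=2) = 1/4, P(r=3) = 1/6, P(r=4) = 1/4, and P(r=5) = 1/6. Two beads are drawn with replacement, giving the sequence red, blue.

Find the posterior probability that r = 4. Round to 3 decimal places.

Compute the likelihood of the observed sequence for each case: P(data | r = 1) = (1/6)(5/6) = 5/36; P(data | r = 2) = (2/6)(4/6) = 2/9; P(data | r = 3) = (3/6)(3/6) = 1/4; P(data | r = 4) = (4/6)(2/6) = 2/9; P(data | r = 5) = (5/6)(1/6) = 5/36.
The prior-weighted likelihoods are 1/6 · 5/36 = 5/216, 1/4 · 2/9 = 1/18, 1/6 · 1/4 = 1/24, 1/4 · 2/9 = 1/18, 1/6 · 5/36 = 5/216; these sum to 43/216.
So P(r = 4 | data) = (1/18) / (43/216) = 12/43.

0.279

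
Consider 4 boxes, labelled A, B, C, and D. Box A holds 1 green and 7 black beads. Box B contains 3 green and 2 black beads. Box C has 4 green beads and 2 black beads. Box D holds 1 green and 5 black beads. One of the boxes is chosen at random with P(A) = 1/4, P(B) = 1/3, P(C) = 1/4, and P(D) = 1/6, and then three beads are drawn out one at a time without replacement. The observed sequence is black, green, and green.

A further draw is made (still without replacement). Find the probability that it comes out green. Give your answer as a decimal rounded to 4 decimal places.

Under each hypothesis, the probability of the observed sequence is: P(data | box A) = (7/8)(1/7)(0/6) = 0; P(data | box B) = (2/5)(3/4)(2/3) = 1/5; P(data | box C) = (2/6)(4/5)(3/4) = 1/5; P(data | box D) = (5/6)(1/5)(0/4) = 0.
Multiplying each by its prior: 1/4 · 0 = 0, 1/3 · 1/5 = 1/15, 1/4 · 1/5 = 1/20, 1/6 · 0 = 0; summing to 7/60.
Normalising, the posterior is P(box A | data) = 0, P(box B | data) = 4/7, P(box C | data) = 3/7, P(box D | data) = 0.
So P(green next | data) = Σ P(green next | H) P(H | data) = (1/2)(4/7) + (2/3)(3/7) = 4/7.

0.5714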